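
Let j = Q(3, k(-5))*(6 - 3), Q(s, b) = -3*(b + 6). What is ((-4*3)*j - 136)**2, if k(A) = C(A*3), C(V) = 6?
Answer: 1345600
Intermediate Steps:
k(A) = 6
Q(s, b) = -18 - 3*b (Q(s, b) = -3*(6 + b) = -18 - 3*b)
j = -108 (j = (-18 - 3*6)*(6 - 3) = (-18 - 18)*3 = -36*3 = -108)
((-4*3)*j - 136)**2 = (-4*3*(-108) - 136)**2 = (-12*(-108) - 136)**2 = (1296 - 136)**2 = 1160**2 = 1345600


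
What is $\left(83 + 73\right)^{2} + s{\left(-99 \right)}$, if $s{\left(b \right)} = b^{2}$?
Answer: $34137$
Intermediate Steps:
$\left(83 + 73\right)^{2} + s{\left(-99 \right)} = \left(83 + 73\right)^{2} + \left(-99\right)^{2} = 156^{2} + 9801 = 24336 + 9801 = 34137$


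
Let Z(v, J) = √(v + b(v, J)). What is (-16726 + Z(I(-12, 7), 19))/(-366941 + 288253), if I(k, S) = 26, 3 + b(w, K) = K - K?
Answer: 8363/39344 - √23/78688 ≈ 0.21250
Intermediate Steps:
b(w, K) = -3 (b(w, K) = -3 + (K - K) = -3 + 0 = -3)
Z(v, J) = √(-3 + v) (Z(v, J) = √(v - 3) = √(-3 + v))
(-16726 + Z(I(-12, 7), 19))/(-366941 + 288253) = (-16726 + √(-3 + 26))/(-366941 + 288253) = (-16726 + √23)/(-78688) = (-16726 + √23)*(-1/78688) = 8363/39344 - √23/78688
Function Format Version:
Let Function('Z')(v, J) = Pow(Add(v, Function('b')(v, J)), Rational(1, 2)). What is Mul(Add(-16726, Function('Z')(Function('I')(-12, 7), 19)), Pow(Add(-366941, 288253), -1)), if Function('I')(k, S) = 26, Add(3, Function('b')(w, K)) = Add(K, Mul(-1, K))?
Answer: Add(Rational(8363, 39344), Mul(Rational(-1, 78688), Pow(23, Rational(1, 2)))) ≈ 0.21250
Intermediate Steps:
Function('b')(w, K) = -3 (Function('b')(w, K) = Add(-3, Add(K, Mul(-1, K))) = Add(-3, 0) = -3)
Function('Z')(v, J) = Pow(Add(-3, v), Rational(1, 2)) (Function('Z')(v, J) = Pow(Add(v, -3), Rational(1, 2)) = Pow(Add(-3, v), Rational(1, 2)))
Mul(Add(-16726, Function('Z')(Function('I')(-12, 7), 19)), Pow(Add(-366941, 288253), -1)) = Mul(Add(-16726, Pow(Add(-3, 26), Rational(1, 2))), Pow(Add(-366941, 288253), -1)) = Mul(Add(-16726, Pow(23, Rational(1, 2))), Pow(-78688, -1)) = Mul(Add(-16726, Pow(23, Rational(1, 2))), Rational(-1, 78688)) = Add(Rational(8363, 39344), Mul(Rational(-1, 78688), Pow(23, Rational(1, 2))))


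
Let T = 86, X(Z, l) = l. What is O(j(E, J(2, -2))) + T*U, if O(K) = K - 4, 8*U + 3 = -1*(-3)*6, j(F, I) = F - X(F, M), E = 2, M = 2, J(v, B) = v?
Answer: 629/4 ≈ 157.25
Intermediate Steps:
j(F, I) = -2 + F (j(F, I) = F - 1*2 = F - 2 = -2 + F)
U = 15/8 (U = -3/8 + (-1*(-3)*6)/8 = -3/8 + (3*6)/8 = -3/8 + (⅛)*18 = -3/8 + 9/4 = 15/8 ≈ 1.8750)
O(K) = -4 + K
O(j(E, J(2, -2))) + T*U = (-4 + (-2 + 2)) + 86*(15/8) = (-4 + 0) + 645/4 = -4 + 645/4 = 629/4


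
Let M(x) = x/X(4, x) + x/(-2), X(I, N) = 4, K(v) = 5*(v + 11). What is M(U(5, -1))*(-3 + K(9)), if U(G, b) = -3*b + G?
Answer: -194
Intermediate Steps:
K(v) = 55 + 5*v (K(v) = 5*(11 + v) = 55 + 5*v)
U(G, b) = G - 3*b
M(x) = -x/4 (M(x) = x/4 + x/(-2) = x*(¼) + x*(-½) = x/4 - x/2 = -x/4)
M(U(5, -1))*(-3 + K(9)) = (-(5 - 3*(-1))/4)*(-3 + (55 + 5*9)) = (-(5 + 3)/4)*(-3 + (55 + 45)) = (-¼*8)*(-3 + 100) = -2*97 = -194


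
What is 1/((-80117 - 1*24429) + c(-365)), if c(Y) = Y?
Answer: -1/104911 ≈ -9.5319e-6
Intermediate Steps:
1/((-80117 - 1*24429) + c(-365)) = 1/((-80117 - 1*24429) - 365) = 1/((-80117 - 24429) - 365) = 1/(-104546 - 365) = 1/(-104911) = -1/104911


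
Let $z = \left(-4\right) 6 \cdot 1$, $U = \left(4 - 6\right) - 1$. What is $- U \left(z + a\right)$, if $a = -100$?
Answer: $-372$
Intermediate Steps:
$U = -3$ ($U = -2 - 1 = -3$)
$z = -24$ ($z = \left(-24\right) 1 = -24$)
$- U \left(z + a\right) = \left(-1\right) \left(-3\right) \left(-24 - 100\right) = 3 \left(-124\right) = -372$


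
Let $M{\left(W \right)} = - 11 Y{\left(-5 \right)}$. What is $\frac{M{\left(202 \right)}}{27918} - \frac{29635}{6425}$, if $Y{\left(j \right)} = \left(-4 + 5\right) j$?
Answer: $- \frac{15036301}{3261330} \approx -4.6105$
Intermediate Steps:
$Y{\left(j \right)} = j$ ($Y{\left(j \right)} = 1 j = j$)
$M{\left(W \right)} = 55$ ($M{\left(W \right)} = \left(-11\right) \left(-5\right) = 55$)
$\frac{M{\left(202 \right)}}{27918} - \frac{29635}{6425} = \frac{55}{27918} - \frac{29635}{6425} = 55 \cdot \frac{1}{27918} - \frac{5927}{1285} = \frac{5}{2538} - \frac{5927}{1285} = - \frac{15036301}{3261330}$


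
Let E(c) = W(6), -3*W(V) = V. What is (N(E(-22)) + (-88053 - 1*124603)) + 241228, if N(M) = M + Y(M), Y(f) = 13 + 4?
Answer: 28587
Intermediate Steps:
W(V) = -V/3
E(c) = -2 (E(c) = -⅓*6 = -2)
Y(f) = 17
N(M) = 17 + M (N(M) = M + 17 = 17 + M)
(N(E(-22)) + (-88053 - 1*124603)) + 241228 = ((17 - 2) + (-88053 - 1*124603)) + 241228 = (15 + (-88053 - 124603)) + 241228 = (15 - 212656) + 241228 = -212641 + 241228 = 28587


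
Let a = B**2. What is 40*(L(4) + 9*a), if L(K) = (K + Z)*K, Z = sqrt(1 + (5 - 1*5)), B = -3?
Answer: 4040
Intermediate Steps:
Z = 1 (Z = sqrt(1 + (5 - 5)) = sqrt(1 + 0) = sqrt(1) = 1)
a = 9 (a = (-3)**2 = 9)
L(K) = K*(1 + K) (L(K) = (K + 1)*K = (1 + K)*K = K*(1 + K))
40*(L(4) + 9*a) = 40*(4*(1 + 4) + 9*9) = 40*(4*5 + 81) = 40*(20 + 81) = 40*101 = 4040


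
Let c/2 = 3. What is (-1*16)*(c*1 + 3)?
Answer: -144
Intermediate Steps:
c = 6 (c = 2*3 = 6)
(-1*16)*(c*1 + 3) = (-1*16)*(6*1 + 3) = -16*(6 + 3) = -16*9 = -144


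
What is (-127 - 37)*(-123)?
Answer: 20172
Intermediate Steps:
(-127 - 37)*(-123) = -164*(-123) = 20172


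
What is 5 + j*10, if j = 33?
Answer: 335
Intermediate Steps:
5 + j*10 = 5 + 33*10 = 5 + 330 = 335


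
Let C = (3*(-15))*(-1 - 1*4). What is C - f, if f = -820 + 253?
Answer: 792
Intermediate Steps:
C = 225 (C = -45*(-1 - 4) = -45*(-5) = 225)
f = -567
C - f = 225 - 1*(-567) = 225 + 567 = 792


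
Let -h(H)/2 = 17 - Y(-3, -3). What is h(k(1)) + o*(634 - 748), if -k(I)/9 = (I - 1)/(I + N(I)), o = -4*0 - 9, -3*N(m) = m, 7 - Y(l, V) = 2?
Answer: 1002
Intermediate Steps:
Y(l, V) = 5 (Y(l, V) = 7 - 1*2 = 7 - 2 = 5)
N(m) = -m/3
o = -9 (o = 0 - 9 = -9)
k(I) = -27*(-1 + I)/(2*I) (k(I) = -9*(I - 1)/(I - I/3) = -9*(-1 + I)/(2*I/3) = -9*(-1 + I)*3/(2*I) = -27*(-1 + I)/(2*I))
h(H) = -24 (h(H) = -2*(17 - 1*5) = -2*(17 - 5) = -2*12 = -24)
h(k(1)) + o*(634 - 748) = -24 - 9*(634 - 748) = -24 - 9*(-114) = -24 + 1026 = 1002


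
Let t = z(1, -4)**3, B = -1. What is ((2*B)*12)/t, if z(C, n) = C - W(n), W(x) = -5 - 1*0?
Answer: -1/9 ≈ -0.11111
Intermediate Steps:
W(x) = -5 (W(x) = -5 + 0 = -5)
z(C, n) = 5 + C (z(C, n) = C - 1*(-5) = C + 5 = 5 + C)
t = 216 (t = (5 + 1)**3 = 6**3 = 216)
((2*B)*12)/t = ((2*(-1))*12)/216 = -2*12*(1/216) = -24*1/216 = -1/9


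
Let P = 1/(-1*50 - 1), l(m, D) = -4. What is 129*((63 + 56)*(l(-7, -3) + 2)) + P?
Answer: -1565803/51 ≈ -30702.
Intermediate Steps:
P = -1/51 (P = 1/(-50 - 1) = 1/(-51) = -1/51 ≈ -0.019608)
129*((63 + 56)*(l(-7, -3) + 2)) + P = 129*((63 + 56)*(-4 + 2)) - 1/51 = 129*(119*(-2)) - 1/51 = 129*(-238) - 1/51 = -30702 - 1/51 = -1565803/51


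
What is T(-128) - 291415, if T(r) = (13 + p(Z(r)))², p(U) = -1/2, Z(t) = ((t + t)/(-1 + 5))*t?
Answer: -1165035/4 ≈ -2.9126e+5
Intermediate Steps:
Z(t) = t²/2 (Z(t) = ((2*t)/4)*t = ((2*t)*(¼))*t = (t/2)*t = t²/2)
p(U) = -½ (p(U) = -1*½ = -½)
T(r) = 625/4 (T(r) = (13 - ½)² = (25/2)² = 625/4)
T(-128) - 291415 = 625/4 - 291415 = -1165035/4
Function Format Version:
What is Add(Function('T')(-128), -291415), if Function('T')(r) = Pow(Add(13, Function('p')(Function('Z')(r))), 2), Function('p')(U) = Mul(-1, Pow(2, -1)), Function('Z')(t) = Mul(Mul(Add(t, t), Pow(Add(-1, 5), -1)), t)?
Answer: Rational(-1165035, 4) ≈ -2.9126e+5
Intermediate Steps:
Function('Z')(t) = Mul(Rational(1, 2), Pow(t, 2)) (Function('Z')(t) = Mul(Mul(Mul(2, t), Pow(4, -1)), t) = Mul(Mul(Mul(2, t), Rational(1, 4)), t) = Mul(Mul(Rational(1, 2), t), t) = Mul(Rational(1, 2), Pow(t, 2)))
Function('p')(U) = Rational(-1, 2) (Function('p')(U) = Mul(-1, Rational(1, 2)) = Rational(-1, 2))
Function('T')(r) = Rational(625, 4) (Function('T')(r) = Pow(Add(13, Rational(-1, 2)), 2) = Pow(Rational(25, 2), 2) = Rational(625, 4))
Add(Function('T')(-128), -291415) = Add(Rational(625, 4), -291415) = Rational(-1165035, 4)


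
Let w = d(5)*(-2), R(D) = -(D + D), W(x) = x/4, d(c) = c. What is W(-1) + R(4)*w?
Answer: 319/4 ≈ 79.750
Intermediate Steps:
W(x) = x/4 (W(x) = x*(¼) = x/4)
R(D) = -2*D
w = -10 (w = 5*(-2) = -10)
W(-1) + R(4)*w = (¼)*(-1) - 2*4*(-10) = -¼ - 8*(-10) = -¼ + 80 = 319/4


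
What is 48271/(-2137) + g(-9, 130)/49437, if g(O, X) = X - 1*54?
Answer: -2386211015/105646869 ≈ -22.587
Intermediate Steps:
g(O, X) = -54 + X (g(O, X) = X - 54 = -54 + X)
48271/(-2137) + g(-9, 130)/49437 = 48271/(-2137) + (-54 + 130)/49437 = 48271*(-1/2137) + 76*(1/49437) = -48271/2137 + 76/49437 = -2386211015/105646869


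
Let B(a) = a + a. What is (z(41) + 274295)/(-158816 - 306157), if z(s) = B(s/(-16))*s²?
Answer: -2125439/3719784 ≈ -0.57139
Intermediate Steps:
B(a) = 2*a
z(s) = -s³/8 (z(s) = (2*(s/(-16)))*s² = (2*(s*(-1/16)))*s² = (2*(-s/16))*s² = (-s/8)*s² = -s³/8)
(z(41) + 274295)/(-158816 - 306157) = (-⅛*41³ + 274295)/(-158816 - 306157) = (-⅛*68921 + 274295)/(-464973) = (-68921/8 + 274295)*(-1/464973) = (2125439/8)*(-1/464973) = -2125439/3719784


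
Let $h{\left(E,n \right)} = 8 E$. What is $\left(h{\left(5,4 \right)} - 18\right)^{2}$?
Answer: $484$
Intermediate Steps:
$\left(h{\left(5,4 \right)} - 18\right)^{2} = \left(8 \cdot 5 - 18\right)^{2} = \left(40 - 18\right)^{2} = 22^{2} = 484$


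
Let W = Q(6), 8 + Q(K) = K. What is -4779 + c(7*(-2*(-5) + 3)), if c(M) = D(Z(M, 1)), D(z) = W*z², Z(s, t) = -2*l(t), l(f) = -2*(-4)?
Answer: -5291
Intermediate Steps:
Q(K) = -8 + K
W = -2 (W = -8 + 6 = -2)
l(f) = 8
Z(s, t) = -16 (Z(s, t) = -2*8 = -16)
D(z) = -2*z²
c(M) = -512 (c(M) = -2*(-16)² = -2*256 = -512)
-4779 + c(7*(-2*(-5) + 3)) = -4779 - 512 = -5291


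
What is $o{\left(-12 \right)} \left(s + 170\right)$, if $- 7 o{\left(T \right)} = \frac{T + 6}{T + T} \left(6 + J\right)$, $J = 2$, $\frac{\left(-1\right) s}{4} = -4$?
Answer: $- \frac{372}{7} \approx -53.143$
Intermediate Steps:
$s = 16$ ($s = \left(-4\right) \left(-4\right) = 16$)
$o{\left(T \right)} = - \frac{4 \left(6 + T\right)}{7 T}$ ($o{\left(T \right)} = - \frac{\frac{T + 6}{T + T} \left(6 + 2\right)}{7} = - \frac{\frac{6 + T}{2 T} 8}{7} = - \frac{4 \frac{1}{T} \left(6 + T\right)}{7} = - \frac{4 \left(6 + T\right)}{7 T}$)
$o{\left(-12 \right)} \left(s + 170\right) = \frac{4 \left(-6 - -12\right)}{7 \left(-12\right)} \left(16 + 170\right) = \frac{4}{7} \left(- \frac{1}{12}\right) \left(-6 + 12\right) 186 = \frac{4}{7} \left(- \frac{1}{12}\right) 6 \cdot 186 = \left(- \frac{2}{7}\right) 186 = - \frac{372}{7}$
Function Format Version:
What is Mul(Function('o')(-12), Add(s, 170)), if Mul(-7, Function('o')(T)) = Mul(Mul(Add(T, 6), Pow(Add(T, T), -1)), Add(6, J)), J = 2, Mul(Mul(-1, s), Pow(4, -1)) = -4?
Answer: Rational(-372, 7) ≈ -53.143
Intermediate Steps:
s = 16 (s = Mul(-4, -4) = 16)
Function('o')(T) = Mul(Rational(-4, 7), Pow(T, -1), Add(6, T)) (Function('o')(T) = Mul(Rational(-1, 7), Mul(Mul(Add(T, 6), Pow(Add(T, T), -1)), Add(6, 2))) = Mul(Rational(-1, 7), Mul(Mul(Add(6, T), Pow(Mul(2, T), -1)), 8)) = Mul(Rational(-1, 7), Mul(Mul(Add(6, T), Mul(Rational(1, 2), Pow(T, -1))), 8)) = Mul(Rational(-1, 7), Mul(Mul(Rational(1, 2), Pow(T, -1), Add(6, T)), 8)) = Mul(Rational(-1, 7), Mul(4, Pow(T, -1), Add(6, T))) = Mul(Rational(-4, 7), Pow(T, -1), Add(6, T)))
Mul(Function('o')(-12), Add(s, 170)) = Mul(Mul(Rational(4, 7), Pow(-12, -1), Add(-6, Mul(-1, -12))), Add(16, 170)) = Mul(Mul(Rational(4, 7), Rational(-1, 12), Add(-6, 12)), 186) = Mul(Mul(Rational(4, 7), Rational(-1, 12), 6), 186) = Mul(Rational(-2, 7), 186) = Rational(-372, 7)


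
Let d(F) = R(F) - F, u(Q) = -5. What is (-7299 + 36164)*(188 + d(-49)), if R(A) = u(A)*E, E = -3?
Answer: 7273980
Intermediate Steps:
R(A) = 15 (R(A) = -5*(-3) = 15)
d(F) = 15 - F
(-7299 + 36164)*(188 + d(-49)) = (-7299 + 36164)*(188 + (15 - 1*(-49))) = 28865*(188 + (15 + 49)) = 28865*(188 + 64) = 28865*252 = 7273980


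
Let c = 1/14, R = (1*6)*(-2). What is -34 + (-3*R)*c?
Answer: -220/7 ≈ -31.429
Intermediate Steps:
R = -12 (R = 6*(-2) = -12)
c = 1/14 ≈ 0.071429
-34 + (-3*R)*c = -34 - 3*(-12)*(1/14) = -34 + 36*(1/14) = -34 + 18/7 = -220/7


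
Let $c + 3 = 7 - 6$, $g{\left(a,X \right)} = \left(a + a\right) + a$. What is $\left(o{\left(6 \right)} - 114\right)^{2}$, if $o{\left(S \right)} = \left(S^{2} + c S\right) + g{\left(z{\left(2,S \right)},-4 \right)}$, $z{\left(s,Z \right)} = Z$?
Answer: $5184$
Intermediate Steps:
$g{\left(a,X \right)} = 3 a$ ($g{\left(a,X \right)} = 2 a + a = 3 a$)
$c = -2$ ($c = -3 + \left(7 - 6\right) = -3 + 1 = -2$)
$o{\left(S \right)} = S + S^{2}$ ($o{\left(S \right)} = \left(S^{2} - 2 S\right) + 3 S = S + S^{2}$)
$\left(o{\left(6 \right)} - 114\right)^{2} = \left(6 \left(1 + 6\right) - 114\right)^{2} = \left(6 \cdot 7 - 114\right)^{2} = \left(42 - 114\right)^{2} = \left(-72\right)^{2} = 5184$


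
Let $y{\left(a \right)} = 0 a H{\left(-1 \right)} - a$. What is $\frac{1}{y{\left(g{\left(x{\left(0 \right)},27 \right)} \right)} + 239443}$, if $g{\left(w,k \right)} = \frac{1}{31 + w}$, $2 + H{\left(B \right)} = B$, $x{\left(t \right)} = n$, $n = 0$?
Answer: $\frac{31}{7422732} \approx 4.1764 \cdot 10^{-6}$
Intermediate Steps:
$x{\left(t \right)} = 0$
$H{\left(B \right)} = -2 + B$
$y{\left(a \right)} = - a$ ($y{\left(a \right)} = 0 a \left(-2 - 1\right) - a = 0 \left(-3\right) - a = 0 - a = - a$)
$\frac{1}{y{\left(g{\left(x{\left(0 \right)},27 \right)} \right)} + 239443} = \frac{1}{- \frac{1}{31 + 0} + 239443} = \frac{1}{- \frac{1}{31} + 239443} = \frac{1}{\frac{7422732}{31}} = \frac{31}{7422732}$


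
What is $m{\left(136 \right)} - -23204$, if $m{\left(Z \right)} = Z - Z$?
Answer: $23204$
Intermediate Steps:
$m{\left(Z \right)} = 0$
$m{\left(136 \right)} - -23204 = 0 - -23204 = 0 + 23204 = 23204$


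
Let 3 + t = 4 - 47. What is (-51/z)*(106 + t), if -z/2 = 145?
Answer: 306/29 ≈ 10.552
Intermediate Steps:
z = -290 (z = -2*145 = -290)
t = -46 (t = -3 + (4 - 47) = -3 - 43 = -46)
(-51/z)*(106 + t) = (-51/(-290))*(106 - 46) = -51*(-1/290)*60 = (51/290)*60 = 306/29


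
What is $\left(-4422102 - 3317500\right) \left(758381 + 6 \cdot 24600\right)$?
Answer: $-7011932359562$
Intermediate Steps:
$\left(-4422102 - 3317500\right) \left(758381 + 6 \cdot 24600\right) = - 7739602 \left(758381 + 147600\right) = \left(-7739602\right) 905981 = -7011932359562$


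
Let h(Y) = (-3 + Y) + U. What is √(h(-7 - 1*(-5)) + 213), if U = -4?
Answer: 2*√51 ≈ 14.283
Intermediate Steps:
h(Y) = -7 + Y (h(Y) = (-3 + Y) - 4 = -7 + Y)
√(h(-7 - 1*(-5)) + 213) = √((-7 + (-7 - 1*(-5))) + 213) = √((-7 + (-7 + 5)) + 213) = √((-7 - 2) + 213) = √(-9 + 213) = √204 = 2*√51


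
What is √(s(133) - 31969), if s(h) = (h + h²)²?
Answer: √317591715 ≈ 17821.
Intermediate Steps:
√(s(133) - 31969) = √(133²*(1 + 133)² - 31969) = √(17689*134² - 31969) = √(17689*17956 - 31969) = √(317623684 - 31969) = √317591715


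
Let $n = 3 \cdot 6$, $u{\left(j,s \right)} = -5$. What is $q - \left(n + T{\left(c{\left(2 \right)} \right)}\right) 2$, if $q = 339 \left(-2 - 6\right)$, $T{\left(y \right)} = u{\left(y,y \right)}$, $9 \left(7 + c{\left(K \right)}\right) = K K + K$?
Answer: $-2738$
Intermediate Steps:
$c{\left(K \right)} = -7 + \frac{K}{9} + \frac{K^{2}}{9}$ ($c{\left(K \right)} = -7 + \frac{K K + K}{9} = -7 + \frac{K^{2} + K}{9} = -7 + \frac{K + K^{2}}{9} = -7 + \left(\frac{K}{9} + \frac{K^{2}}{9}\right) = -7 + \frac{K}{9} + \frac{K^{2}}{9}$)
$n = 18$
$T{\left(y \right)} = -5$
$q = -2712$ ($q = 339 \left(-2 - 6\right) = 339 \left(-8\right) = -2712$)
$q - \left(n + T{\left(c{\left(2 \right)} \right)}\right) 2 = -2712 - \left(18 - 5\right) 2 = -2712 - 13 \cdot 2 = -2712 - 26 = -2738$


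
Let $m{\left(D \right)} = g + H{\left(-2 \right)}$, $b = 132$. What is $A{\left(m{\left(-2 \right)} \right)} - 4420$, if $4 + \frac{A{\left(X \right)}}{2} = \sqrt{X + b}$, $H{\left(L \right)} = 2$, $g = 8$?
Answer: $-4428 + 2 \sqrt{142} \approx -4404.2$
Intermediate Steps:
$m{\left(D \right)} = 10$ ($m{\left(D \right)} = 8 + 2 = 10$)
$A{\left(X \right)} = -8 + 2 \sqrt{132 + X}$ ($A{\left(X \right)} = -8 + 2 \sqrt{X + 132} = -8 + 2 \sqrt{132 + X}$)
$A{\left(m{\left(-2 \right)} \right)} - 4420 = \left(-8 + 2 \sqrt{132 + 10}\right) - 4420 = \left(-8 + 2 \sqrt{142}\right) - 4420 = -4428 + 2 \sqrt{142}$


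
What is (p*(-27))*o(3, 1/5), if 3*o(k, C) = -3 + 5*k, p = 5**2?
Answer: -2700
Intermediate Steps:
p = 25
o(k, C) = -1 + 5*k/3 (o(k, C) = (-3 + 5*k)/3 = -1 + 5*k/3)
(p*(-27))*o(3, 1/5) = (25*(-27))*(-1 + (5/3)*3) = -675*(-1 + 5) = -675*4 = -2700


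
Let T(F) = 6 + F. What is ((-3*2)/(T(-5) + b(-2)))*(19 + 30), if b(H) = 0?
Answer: -294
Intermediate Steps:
((-3*2)/(T(-5) + b(-2)))*(19 + 30) = ((-3*2)/((6 - 5) + 0))*(19 + 30) = -6/(1 + 0)*49 = -6/1*49 = -6*1*49 = -6*49 = -294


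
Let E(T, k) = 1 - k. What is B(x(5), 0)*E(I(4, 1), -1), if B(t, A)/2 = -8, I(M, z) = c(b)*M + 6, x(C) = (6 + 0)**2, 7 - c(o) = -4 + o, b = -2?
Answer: -32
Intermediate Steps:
c(o) = 11 - o (c(o) = 7 - (-4 + o) = 7 + (4 - o) = 11 - o)
x(C) = 36 (x(C) = 6**2 = 36)
I(M, z) = 6 + 13*M (I(M, z) = (11 - 1*(-2))*M + 6 = (11 + 2)*M + 6 = 13*M + 6 = 6 + 13*M)
B(t, A) = -16 (B(t, A) = 2*(-8) = -16)
B(x(5), 0)*E(I(4, 1), -1) = -16*(1 - 1*(-1)) = -16*(1 + 1) = -16*2 = -32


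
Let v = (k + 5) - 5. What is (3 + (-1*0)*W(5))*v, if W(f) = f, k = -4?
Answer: -12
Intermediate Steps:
v = -4 (v = (-4 + 5) - 5 = 1 - 5 = -4)
(3 + (-1*0)*W(5))*v = (3 - 1*0*5)*(-4) = (3 + 0*5)*(-4) = (3 + 0)*(-4) = 3*(-4) = -12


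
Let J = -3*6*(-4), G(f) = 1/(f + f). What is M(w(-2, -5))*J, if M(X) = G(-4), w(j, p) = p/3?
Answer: -9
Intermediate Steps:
w(j, p) = p/3 (w(j, p) = p*(⅓) = p/3)
G(f) = 1/(2*f)
J = 72 (J = -18*(-4) = 72)
M(X) = -⅛ (M(X) = (½)/(-4) = (½)*(-¼) = -⅛)
M(w(-2, -5))*J = -⅛*72 = -9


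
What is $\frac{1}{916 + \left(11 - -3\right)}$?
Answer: $\frac{1}{930} \approx 0.0010753$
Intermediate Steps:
$\frac{1}{916 + \left(11 - -3\right)} = \frac{1}{916 + \left(11 + 3\right)} = \frac{1}{916 + 14} = \frac{1}{930}$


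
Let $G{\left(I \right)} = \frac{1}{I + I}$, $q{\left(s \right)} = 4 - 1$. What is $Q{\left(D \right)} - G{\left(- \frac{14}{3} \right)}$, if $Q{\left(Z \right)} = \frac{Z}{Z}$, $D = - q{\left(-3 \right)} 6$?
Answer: $\frac{31}{28} \approx 1.1071$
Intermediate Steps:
$q{\left(s \right)} = 3$
$D = -18$ ($D = \left(-1\right) 3 \cdot 6 = \left(-3\right) 6 = -18$)
$G{\left(I \right)} = \frac{1}{2 I}$
$Q{\left(Z \right)} = 1$
$Q{\left(D \right)} - G{\left(- \frac{14}{3} \right)} = 1 - \frac{1}{2 \left(- \frac{14}{3}\right)} = 1 - \frac{1}{2} \left(- \frac{3}{14}\right) = 1 - - \frac{3}{28} = 1 + \frac{3}{28} = \frac{31}{28}$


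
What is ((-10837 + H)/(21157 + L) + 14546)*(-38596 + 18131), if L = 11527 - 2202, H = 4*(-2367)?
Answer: -9073584793155/30482 ≈ -2.9767e+8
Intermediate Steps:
H = -9468
L = 9325
((-10837 + H)/(21157 + L) + 14546)*(-38596 + 18131) = ((-10837 - 9468)/(21157 + 9325) + 14546)*(-38596 + 18131) = (-20305/30482 + 14546)*(-20465) = (443370867/30482)*(-20465) = -9073584793155/30482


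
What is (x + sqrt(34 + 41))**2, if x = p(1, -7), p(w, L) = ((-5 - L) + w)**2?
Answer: 156 + 90*sqrt(3) ≈ 311.88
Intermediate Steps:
p(w, L) = (-5 + w - L)**2
x = 9 (x = (5 - 7 - 1*1)**2 = (5 - 7 - 1)**2 = (-3)**2 = 9)
(x + sqrt(34 + 41))**2 = (9 + sqrt(34 + 41))**2 = (9 + sqrt(75))**2 = (9 + 5*sqrt(3))**2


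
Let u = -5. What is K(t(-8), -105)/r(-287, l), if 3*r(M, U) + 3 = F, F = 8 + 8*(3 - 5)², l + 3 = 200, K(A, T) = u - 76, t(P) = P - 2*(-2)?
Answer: -243/37 ≈ -6.5676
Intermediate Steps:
t(P) = 4 + P (t(P) = P + 4 = 4 + P)
K(A, T) = -81 (K(A, T) = -5 - 76 = -81)
l = 197 (l = -3 + 200 = 197)
F = 40 (F = 8 + 8*(-2)² = 8 + 8*4 = 8 + 32 = 40)
r(M, U) = 37/3 (r(M, U) = -1 + (⅓)*40 = -1 + 40/3 = 37/3)
K(t(-8), -105)/r(-287, l) = -81/37/3 = -81*3/37 = -243/37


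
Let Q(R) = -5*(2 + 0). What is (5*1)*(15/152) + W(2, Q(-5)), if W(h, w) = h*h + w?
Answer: -837/152 ≈ -5.5066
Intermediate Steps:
Q(R) = -10 (Q(R) = -5*2 = -10)
W(h, w) = w + h² (W(h, w) = h² + w = w + h²)
(5*1)*(15/152) + W(2, Q(-5)) = (5*1)*(15/152) + (-10 + 2²) = 5*(15*(1/152)) + (-10 + 4) = 5*(15/152) - 6 = 75/152 - 6 = -837/152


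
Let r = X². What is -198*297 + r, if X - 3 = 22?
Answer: -58181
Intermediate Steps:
X = 25 (X = 3 + 22 = 25)
r = 625 (r = 25² = 625)
-198*297 + r = -198*297 + 625 = -58806 + 625 = -58181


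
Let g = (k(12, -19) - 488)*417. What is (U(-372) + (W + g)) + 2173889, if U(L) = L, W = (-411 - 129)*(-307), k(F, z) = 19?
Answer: 2143724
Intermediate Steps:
W = 165780 (W = -540*(-307) = 165780)
g = -195573 (g = (19 - 488)*417 = -469*417 = -195573)
(U(-372) + (W + g)) + 2173889 = (-372 + (165780 - 195573)) + 2173889 = (-372 - 29793) + 2173889 = -30165 + 2173889 = 2143724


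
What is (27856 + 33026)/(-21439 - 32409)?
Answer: -30441/26924 ≈ -1.1306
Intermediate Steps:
(27856 + 33026)/(-21439 - 32409) = 60882/(-53848) = 60882*(-1/53848) = -30441/26924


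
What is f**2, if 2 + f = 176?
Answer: 30276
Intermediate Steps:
f = 174 (f = -2 + 176 = 174)
f**2 = 174**2 = 30276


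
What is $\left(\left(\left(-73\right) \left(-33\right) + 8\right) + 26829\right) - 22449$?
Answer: $6797$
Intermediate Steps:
$\left(\left(\left(-73\right) \left(-33\right) + 8\right) + 26829\right) - 22449 = \left(\left(2409 + 8\right) + 26829\right) - 22449 = \left(2417 + 26829\right) - 22449 = 29246 - 22449 = 6797$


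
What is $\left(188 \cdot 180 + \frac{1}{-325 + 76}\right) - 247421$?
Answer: $- \frac{53181670}{249} \approx -2.1358 \cdot 10^{5}$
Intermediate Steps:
$\left(188 \cdot 180 + \frac{1}{-325 + 76}\right) - 247421 = \left(33840 + \frac{1}{-249}\right) - 247421 = \left(33840 - \frac{1}{249}\right) - 247421 = \frac{8426159}{249} - 247421 = - \frac{53181670}{249}$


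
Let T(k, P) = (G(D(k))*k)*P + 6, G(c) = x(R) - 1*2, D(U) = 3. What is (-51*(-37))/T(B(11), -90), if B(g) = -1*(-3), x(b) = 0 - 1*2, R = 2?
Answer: 629/362 ≈ 1.7376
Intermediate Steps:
x(b) = -2 (x(b) = 0 - 2 = -2)
B(g) = 3
G(c) = -4 (G(c) = -2 - 1*2 = -2 - 2 = -4)
T(k, P) = 6 - 4*P*k (T(k, P) = (-4*k)*P + 6 = -4*P*k + 6 = 6 - 4*P*k)
(-51*(-37))/T(B(11), -90) = (-51*(-37))/(6 - 4*(-90)*3) = 1887/(6 + 1080) = 1887/1086 = 1887*(1/1086) = 629/362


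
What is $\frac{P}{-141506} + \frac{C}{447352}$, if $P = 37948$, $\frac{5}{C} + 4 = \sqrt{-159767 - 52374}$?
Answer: $- \frac{450200169529049}{1678771612188198} - \frac{5 i \sqrt{212141}}{94908858264} \approx -0.26817 - 2.4265 \cdot 10^{-8} i$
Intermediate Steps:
$C = \frac{5}{-4 + i \sqrt{212141}}$ ($C = \frac{5}{-4 + \sqrt{-159767 - 52374}} = \frac{5}{-4 + \sqrt{-212141}} = \frac{5}{-4 + i \sqrt{212141}} \approx -9.427 \cdot 10^{-5} - 0.010855 i$)
$\frac{P}{-141506} + \frac{C}{447352} = \frac{37948}{-141506} + \frac{- \frac{20}{212157} - \frac{5 i \sqrt{212141}}{212157}}{447352} = 37948 \left(- \frac{1}{141506}\right) + \left(- \frac{20}{212157} - \frac{5 i \sqrt{212141}}{212157}\right) \frac{1}{447352} = - \frac{18974}{70753} - \left(\frac{5}{23727214566} + \frac{5 i \sqrt{212141}}{94908858264}\right) = - \frac{450200169529049}{1678771612188198} - \frac{5 i \sqrt{212141}}{94908858264}$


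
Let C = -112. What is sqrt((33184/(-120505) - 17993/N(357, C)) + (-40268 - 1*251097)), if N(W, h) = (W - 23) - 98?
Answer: I*sqrt(58928524550227279255)/14219590 ≈ 539.85*I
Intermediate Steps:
N(W, h) = -121 + W (N(W, h) = (-23 + W) - 98 = -121 + W)
sqrt((33184/(-120505) - 17993/N(357, C)) + (-40268 - 1*251097)) = sqrt((33184/(-120505) - 17993/(-121 + 357)) + (-40268 - 1*251097)) = sqrt((33184*(-1/120505) - 17993/236) + (-40268 - 251097)) = sqrt((-33184/120505 - 17993*1/236) - 291365) = sqrt((-33184/120505 - 17993/236) - 291365) = sqrt(-2176077889/28439180 - 291365) = sqrt(-8288357758589/28439180) = I*sqrt(58928524550227279255)/14219590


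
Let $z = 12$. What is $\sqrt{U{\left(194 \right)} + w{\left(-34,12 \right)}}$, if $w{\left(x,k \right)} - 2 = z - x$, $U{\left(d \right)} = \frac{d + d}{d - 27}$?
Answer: $\frac{2 \sqrt{350867}}{167} \approx 7.0939$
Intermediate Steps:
$U{\left(d \right)} = \frac{2 d}{-27 + d}$
$w{\left(x,k \right)} = 14 - x$ ($w{\left(x,k \right)} = 2 - \left(-12 + x\right) = 14 - x$)
$\sqrt{U{\left(194 \right)} + w{\left(-34,12 \right)}} = \sqrt{2 \cdot 194 \frac{1}{-27 + 194} + \left(14 - -34\right)} = \sqrt{2 \cdot 194 \cdot \frac{1}{167} + \left(14 + 34\right)} = \sqrt{2 \cdot 194 \cdot \frac{1}{167} + 48} = \sqrt{\frac{388}{167} + 48} = \sqrt{\frac{8404}{167}} = \frac{2 \sqrt{350867}}{167}$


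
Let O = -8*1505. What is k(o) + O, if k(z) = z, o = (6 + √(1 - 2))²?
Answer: -12005 + 12*I ≈ -12005.0 + 12.0*I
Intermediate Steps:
o = (6 + I)² (o = (6 + √(-1))² = (6 + I)² ≈ 35.0 + 12.0*I)
O = -12040
k(o) + O = (6 + I)² - 12040 = -12040 + (6 + I)²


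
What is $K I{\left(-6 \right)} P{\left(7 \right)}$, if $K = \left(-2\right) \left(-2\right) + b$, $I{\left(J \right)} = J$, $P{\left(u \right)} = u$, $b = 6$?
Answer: $-420$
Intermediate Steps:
$K = 10$ ($K = \left(-2\right) \left(-2\right) + 6 = 4 + 6 = 10$)
$K I{\left(-6 \right)} P{\left(7 \right)} = 10 \left(-6\right) 7 = \left(-60\right) 7 = -420$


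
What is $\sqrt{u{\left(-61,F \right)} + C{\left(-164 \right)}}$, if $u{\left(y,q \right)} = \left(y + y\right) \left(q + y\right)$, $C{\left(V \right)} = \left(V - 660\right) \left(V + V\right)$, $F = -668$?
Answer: $\sqrt{359210} \approx 599.34$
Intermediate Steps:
$C{\left(V \right)} = 2 V \left(-660 + V\right)$ ($C{\left(V \right)} = \left(-660 + V\right) 2 V = 2 V \left(-660 + V\right)$)
$u{\left(y,q \right)} = 2 y \left(q + y\right)$
$\sqrt{u{\left(-61,F \right)} + C{\left(-164 \right)}} = \sqrt{2 \left(-61\right) \left(-668 - 61\right) + 2 \left(-164\right) \left(-660 - 164\right)} = \sqrt{2 \left(-61\right) \left(-729\right) + 2 \left(-164\right) \left(-824\right)} = \sqrt{88938 + 270272} = \sqrt{359210}$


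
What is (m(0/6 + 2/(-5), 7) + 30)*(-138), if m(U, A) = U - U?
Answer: -4140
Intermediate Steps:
m(U, A) = 0
(m(0/6 + 2/(-5), 7) + 30)*(-138) = (0 + 30)*(-138) = 30*(-138) = -4140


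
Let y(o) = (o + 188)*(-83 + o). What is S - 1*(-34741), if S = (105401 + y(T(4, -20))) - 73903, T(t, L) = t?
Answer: 51071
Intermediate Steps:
y(o) = (-83 + o)*(188 + o) (y(o) = (188 + o)*(-83 + o) = (-83 + o)*(188 + o))
S = 16330 (S = (105401 + (-15604 + 4**2 + 105*4)) - 73903 = (105401 + (-15604 + 16 + 420)) - 73903 = (105401 - 15168) - 73903 = 90233 - 73903 = 16330)
S - 1*(-34741) = 16330 - 1*(-34741) = 16330 + 34741 = 51071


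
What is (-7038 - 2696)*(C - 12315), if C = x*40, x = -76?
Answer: 149465570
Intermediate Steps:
C = -3040 (C = -76*40 = -3040)
(-7038 - 2696)*(C - 12315) = (-7038 - 2696)*(-3040 - 12315) = -9734*(-15355) = 149465570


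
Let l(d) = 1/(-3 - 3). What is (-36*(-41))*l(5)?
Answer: -246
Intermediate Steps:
l(d) = -1/6 (l(d) = 1/(-6) = -1/6)
(-36*(-41))*l(5) = -36*(-41)*(-1/6) = 1476*(-1/6) = -246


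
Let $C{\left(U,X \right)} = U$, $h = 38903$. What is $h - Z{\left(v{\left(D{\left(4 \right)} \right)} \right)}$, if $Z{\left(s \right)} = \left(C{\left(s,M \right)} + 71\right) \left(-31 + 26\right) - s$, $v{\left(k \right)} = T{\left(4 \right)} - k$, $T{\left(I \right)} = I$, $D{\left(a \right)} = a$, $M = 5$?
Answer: $39258$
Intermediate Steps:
$v{\left(k \right)} = 4 - k$
$Z{\left(s \right)} = -355 - 6 s$ ($Z{\left(s \right)} = \left(s + 71\right) \left(-31 + 26\right) - s = \left(71 + s\right) \left(-5\right) - s = \left(-355 - 5 s\right) - s = -355 - 6 s$)
$h - Z{\left(v{\left(D{\left(4 \right)} \right)} \right)} = 38903 - \left(-355 - 6 \left(4 - 4\right)\right) = 38903 - \left(-355 - 0\right) = 38903 - \left(-355 + 0\right) = 38903 - -355 = 38903 + 355 = 39258$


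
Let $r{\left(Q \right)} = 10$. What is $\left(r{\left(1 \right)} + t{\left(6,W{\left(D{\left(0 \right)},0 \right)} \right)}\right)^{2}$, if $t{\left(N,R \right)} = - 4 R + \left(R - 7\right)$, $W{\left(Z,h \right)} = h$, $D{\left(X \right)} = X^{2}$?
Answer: $9$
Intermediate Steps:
$t{\left(N,R \right)} = -7 - 3 R$ ($t{\left(N,R \right)} = - 4 R + \left(-7 + R\right) = -7 - 3 R$)
$\left(r{\left(1 \right)} + t{\left(6,W{\left(D{\left(0 \right)},0 \right)} \right)}\right)^{2} = \left(10 - 7\right)^{2} = 3^{2} = 9$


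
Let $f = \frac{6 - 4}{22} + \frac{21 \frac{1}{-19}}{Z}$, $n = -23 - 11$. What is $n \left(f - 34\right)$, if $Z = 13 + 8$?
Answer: $\frac{241332}{209} \approx 1154.7$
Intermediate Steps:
$n = -34$ ($n = -23 - 11 = -34$)
$Z = 21$
$f = \frac{8}{209}$ ($f = \frac{6 - 4}{22} + \frac{21 \frac{1}{-19}}{21} = \left(6 - 4\right) \frac{1}{22} + 21 \left(- \frac{1}{19}\right) \frac{1}{21} = 2 \cdot \frac{1}{22} - \frac{1}{19} = \frac{1}{11} - \frac{1}{19} = \frac{8}{209} \approx 0.038278$)
$n \left(f - 34\right) = - 34 \left(\frac{8}{209} - 34\right) = \left(-34\right) \left(- \frac{7098}{209}\right) = \frac{241332}{209}$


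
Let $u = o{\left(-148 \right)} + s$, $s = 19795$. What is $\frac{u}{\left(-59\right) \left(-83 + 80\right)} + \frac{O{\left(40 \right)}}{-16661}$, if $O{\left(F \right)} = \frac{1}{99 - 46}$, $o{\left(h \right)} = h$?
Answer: $\frac{98016662}{883033} \approx 111.0$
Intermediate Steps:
$O{\left(F \right)} = \frac{1}{53}$
$u = 19647$ ($u = -148 + 19795 = 19647$)
$\frac{u}{\left(-59\right) \left(-83 + 80\right)} + \frac{O{\left(40 \right)}}{-16661} = \frac{19647}{\left(-59\right) \left(-83 + 80\right)} + \frac{1}{53 \left(-16661\right)} = \frac{19647}{\left(-59\right) \left(-3\right)} + \frac{1}{53} \left(- \frac{1}{16661}\right) = \frac{19647}{177} - \frac{1}{883033} = 19647 \cdot \frac{1}{177} - \frac{1}{883033} = 111 - \frac{1}{883033} = \frac{98016662}{883033}$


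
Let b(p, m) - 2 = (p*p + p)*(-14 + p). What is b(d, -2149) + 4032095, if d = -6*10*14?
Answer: -597832943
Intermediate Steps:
d = -840 (d = -60*14 = -840)
b(p, m) = 2 + (-14 + p)*(p + p²) (b(p, m) = 2 + (p*p + p)*(-14 + p) = 2 + (p² + p)*(-14 + p) = 2 + (p + p²)*(-14 + p) = 2 + (-14 + p)*(p + p²))
b(d, -2149) + 4032095 = (2 + (-840)³ - 14*(-840) - 13*(-840)²) + 4032095 = (2 - 592704000 + 11760 - 13*705600) + 4032095 = (2 - 592704000 + 11760 - 9172800) + 4032095 = -601865038 + 4032095 = -597832943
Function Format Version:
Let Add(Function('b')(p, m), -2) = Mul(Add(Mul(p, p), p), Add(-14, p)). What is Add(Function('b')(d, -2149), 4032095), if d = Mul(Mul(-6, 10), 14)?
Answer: -597832943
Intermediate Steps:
d = -840 (d = Mul(-60, 14) = -840)
Function('b')(p, m) = Add(2, Mul(Add(-14, p), Add(p, Pow(p, 2)))) (Function('b')(p, m) = Add(2, Mul(Add(Mul(p, p), p), Add(-14, p))) = Add(2, Mul(Add(Pow(p, 2), p), Add(-14, p))) = Add(2, Mul(Add(p, Pow(p, 2)), Add(-14, p))) = Add(2, Mul(Add(-14, p), Add(p, Pow(p, 2)))))
Add(Function('b')(d, -2149), 4032095) = Add(Add(2, Pow(-840, 3), Mul(-14, -840), Mul(-13, Pow(-840, 2))), 4032095) = Add(Add(2, -592704000, 11760, Mul(-13, 705600)), 4032095) = Add(Add(2, -592704000, 11760, -9172800), 4032095) = Add(-601865038, 4032095) = -597832943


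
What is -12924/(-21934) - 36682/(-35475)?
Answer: 5219264/3215325 ≈ 1.6232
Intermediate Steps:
-12924/(-21934) - 36682/(-35475) = -12924*(-1/21934) - 36682*(-1/35475) = 6462/10967 + 36682/35475 = 5219264/3215325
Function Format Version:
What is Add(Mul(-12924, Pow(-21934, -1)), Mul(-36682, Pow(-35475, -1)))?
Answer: Rational(5219264, 3215325) ≈ 1.6232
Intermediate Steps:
Add(Mul(-12924, Pow(-21934, -1)), Mul(-36682, Pow(-35475, -1))) = Add(Mul(-12924, Rational(-1, 21934)), Mul(-36682, Rational(-1, 35475))) = Add(Rational(6462, 10967), Rational(36682, 35475)) = Rational(5219264, 3215325)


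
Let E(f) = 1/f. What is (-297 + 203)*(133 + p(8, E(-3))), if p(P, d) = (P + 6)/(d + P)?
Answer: -291494/23 ≈ -12674.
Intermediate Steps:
p(P, d) = (6 + P)/(P + d)
(-297 + 203)*(133 + p(8, E(-3))) = (-297 + 203)*(133 + (6 + 8)/(8 + 1/(-3))) = -94*(133 + 14/(8 - 1/3)) = -94*(133 + 14/(23/3)) = -94*(133 + (3/23)*14) = -94*(133 + 42/23) = -94*3101/23 = -291494/23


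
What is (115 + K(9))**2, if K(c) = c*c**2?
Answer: 712336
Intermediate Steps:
K(c) = c**3
(115 + K(9))**2 = (115 + 9**3)**2 = (115 + 729)**2 = 844**2 = 712336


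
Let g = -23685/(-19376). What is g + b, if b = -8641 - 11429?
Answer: -388852635/19376 ≈ -20069.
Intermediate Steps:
b = -20070
g = 23685/19376 (g = -23685*(-1/19376) = 23685/19376 ≈ 1.2224)
g + b = 23685/19376 - 20070 = -388852635/19376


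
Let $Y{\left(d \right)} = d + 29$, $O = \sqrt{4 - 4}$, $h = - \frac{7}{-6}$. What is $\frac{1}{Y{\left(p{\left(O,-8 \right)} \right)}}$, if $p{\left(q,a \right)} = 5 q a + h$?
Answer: $\frac{6}{181} \approx 0.033149$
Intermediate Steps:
$h = \frac{7}{6}$ ($h = \left(-7\right) \left(- \frac{1}{6}\right) = \frac{7}{6} \approx 1.1667$)
$O = 0$ ($O = \sqrt{0} = 0$)
$p{\left(q,a \right)} = \frac{7}{6} + 5 a q$ ($p{\left(q,a \right)} = 5 q a + \frac{7}{6} = 5 a q + \frac{7}{6} = \frac{7}{6} + 5 a q$)
$Y{\left(d \right)} = 29 + d$
$\frac{1}{Y{\left(p{\left(O,-8 \right)} \right)}} = \frac{1}{29 + \left(\frac{7}{6} + 5 \left(-8\right) 0\right)} = \frac{1}{29 + \left(\frac{7}{6} + 0\right)} = \frac{1}{29 + \frac{7}{6}} = \frac{1}{\frac{181}{6}} = \frac{6}{181}$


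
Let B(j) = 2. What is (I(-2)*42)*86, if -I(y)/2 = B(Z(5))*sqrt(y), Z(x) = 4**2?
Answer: -14448*I*sqrt(2) ≈ -20433.0*I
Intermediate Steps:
Z(x) = 16
I(y) = -4*sqrt(y)
(I(-2)*42)*86 = (-4*I*sqrt(2)*42)*86 = -168*I*sqrt(2)*86 = -14448*I*sqrt(2)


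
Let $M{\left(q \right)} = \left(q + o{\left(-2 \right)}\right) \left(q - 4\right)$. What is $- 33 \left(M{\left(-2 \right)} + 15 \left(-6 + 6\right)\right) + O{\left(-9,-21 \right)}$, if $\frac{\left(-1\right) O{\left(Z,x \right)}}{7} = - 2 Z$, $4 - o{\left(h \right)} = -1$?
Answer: $468$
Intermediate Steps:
$o{\left(h \right)} = 5$ ($o{\left(h \right)} = 4 - -1 = 4 + 1 = 5$)
$M{\left(q \right)} = \left(-4 + q\right) \left(5 + q\right)$ ($M{\left(q \right)} = \left(q + 5\right) \left(q - 4\right) = \left(5 + q\right) \left(-4 + q\right) = \left(-4 + q\right) \left(5 + q\right)$)
$O{\left(Z,x \right)} = 14 Z$ ($O{\left(Z,x \right)} = - 7 \left(- 2 Z\right) = 14 Z$)
$- 33 \left(M{\left(-2 \right)} + 15 \left(-6 + 6\right)\right) + O{\left(-9,-21 \right)} = - 33 \left(\left(-20 - 2 + \left(-2\right)^{2}\right) + 15 \left(-6 + 6\right)\right) + 14 \left(-9\right) = - 33 \left(\left(-20 - 2 + 4\right) + 15 \cdot 0\right) - 126 = - 33 \left(-18 + 0\right) - 126 = \left(-33\right) \left(-18\right) - 126 = 594 - 126 = 468$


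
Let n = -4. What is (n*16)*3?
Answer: -192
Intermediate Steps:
(n*16)*3 = -4*16*3 = -64*3 = -192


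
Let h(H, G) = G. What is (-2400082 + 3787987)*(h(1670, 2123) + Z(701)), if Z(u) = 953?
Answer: 4269195780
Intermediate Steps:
(-2400082 + 3787987)*(h(1670, 2123) + Z(701)) = (-2400082 + 3787987)*(2123 + 953) = 1387905*3076 = 4269195780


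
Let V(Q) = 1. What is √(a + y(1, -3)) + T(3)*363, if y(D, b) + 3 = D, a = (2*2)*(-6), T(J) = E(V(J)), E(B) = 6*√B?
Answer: 2178 + I*√26 ≈ 2178.0 + 5.099*I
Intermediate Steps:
T(J) = 6 (T(J) = 6*√1 = 6*1 = 6)
a = -24 (a = 4*(-6) = -24)
y(D, b) = -3 + D
√(a + y(1, -3)) + T(3)*363 = √(-24 + (-3 + 1)) + 6*363 = √(-24 - 2) + 2178 = √(-26) + 2178 = I*√26 + 2178 = 2178 + I*√26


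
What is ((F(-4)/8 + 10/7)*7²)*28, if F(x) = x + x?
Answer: 588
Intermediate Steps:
F(x) = 2*x
((F(-4)/8 + 10/7)*7²)*28 = (((2*(-4))/8 + 10/7)*7²)*28 = ((-8*⅛ + 10*(⅐))*49)*28 = ((-1 + 10/7)*49)*28 = ((3/7)*49)*28 = 21*28 = 588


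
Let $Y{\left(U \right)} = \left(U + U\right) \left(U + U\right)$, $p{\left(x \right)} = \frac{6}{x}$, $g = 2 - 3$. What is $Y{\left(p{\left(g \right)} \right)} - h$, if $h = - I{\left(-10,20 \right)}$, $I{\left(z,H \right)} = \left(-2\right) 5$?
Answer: $134$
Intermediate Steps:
$g = -1$
$I{\left(z,H \right)} = -10$
$Y{\left(U \right)} = 4 U^{2}$ ($Y{\left(U \right)} = 2 U 2 U = 4 U^{2}$)
$h = 10$ ($h = \left(-1\right) \left(-10\right) = 10$)
$Y{\left(p{\left(g \right)} \right)} - h = 4 \left(\frac{6}{-1}\right)^{2} - 10 = 4 \left(6 \left(-1\right)\right)^{2} - 10 = 4 \left(-6\right)^{2} - 10 = 4 \cdot 36 - 10 = 144 - 10 = 134$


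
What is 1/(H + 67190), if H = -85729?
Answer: -1/18539 ≈ -5.3940e-5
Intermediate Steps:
1/(H + 67190) = 1/(-85729 + 67190) = 1/(-18539) = -1/18539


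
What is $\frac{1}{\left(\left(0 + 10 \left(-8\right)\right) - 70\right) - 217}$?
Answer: $- \frac{1}{367} \approx -0.0027248$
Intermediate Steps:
$\frac{1}{\left(\left(0 + 10 \left(-8\right)\right) - 70\right) - 217} = \frac{1}{\left(\left(0 - 80\right) - 70\right) - 217} = \frac{1}{\left(-80 - 70\right) - 217} = \frac{1}{-150 - 217} = \frac{1}{-367} = - \frac{1}{367}$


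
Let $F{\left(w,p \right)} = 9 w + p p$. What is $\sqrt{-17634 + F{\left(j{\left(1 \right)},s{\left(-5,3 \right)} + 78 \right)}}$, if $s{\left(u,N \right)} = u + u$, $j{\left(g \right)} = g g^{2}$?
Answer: $i \sqrt{13001} \approx 114.02 i$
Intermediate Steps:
$j{\left(g \right)} = g^{3}$
$s{\left(u,N \right)} = 2 u$
$F{\left(w,p \right)} = p^{2} + 9 w$ ($F{\left(w,p \right)} = 9 w + p^{2} = p^{2} + 9 w$)
$\sqrt{-17634 + F{\left(j{\left(1 \right)},s{\left(-5,3 \right)} + 78 \right)}} = \sqrt{-17634 + \left(\left(2 \left(-5\right) + 78\right)^{2} + 9 \cdot 1^{3}\right)} = \sqrt{-17634 + \left(\left(-10 + 78\right)^{2} + 9 \cdot 1\right)} = \sqrt{-17634 + \left(68^{2} + 9\right)} = \sqrt{-17634 + \left(4624 + 9\right)} = \sqrt{-17634 + 4633} = \sqrt{-13001} = i \sqrt{13001}$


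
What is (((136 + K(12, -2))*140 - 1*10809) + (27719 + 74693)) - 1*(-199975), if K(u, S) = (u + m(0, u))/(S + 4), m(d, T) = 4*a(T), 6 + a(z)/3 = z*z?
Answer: 427378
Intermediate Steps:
a(z) = -18 + 3*z² (a(z) = -18 + 3*(z*z) = -18 + 3*z²)
m(d, T) = -72 + 12*T² (m(d, T) = 4*(-18 + 3*T²) = -72 + 12*T²)
K(u, S) = (-72 + u + 12*u²)/(4 + S) (K(u, S) = (u + (-72 + 12*u²))/(S + 4) = (-72 + u + 12*u²)/(4 + S))
(((136 + K(12, -2))*140 - 1*10809) + (27719 + 74693)) - 1*(-199975) = (((136 + (-72 + 12 + 12*12²)/(4 - 2))*140 - 1*10809) + (27719 + 74693)) - 1*(-199975) = (((136 + (-72 + 12 + 12*144)/2)*140 - 10809) + 102412) + 199975 = (((136 + (-72 + 12 + 1728)/2)*140 - 10809) + 102412) + 199975 = (((136 + (½)*1668)*140 - 10809) + 102412) + 199975 = (((136 + 834)*140 - 10809) + 102412) + 199975 = ((970*140 - 10809) + 102412) + 199975 = ((135800 - 10809) + 102412) + 199975 = (124991 + 102412) + 199975 = 227403 + 199975 = 427378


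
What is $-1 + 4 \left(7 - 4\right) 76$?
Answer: $911$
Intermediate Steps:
$-1 + 4 \left(7 - 4\right) 76 = -1 + 4 \cdot 3 \cdot 76 = -1 + 12 \cdot 76 = -1 + 912 = 911$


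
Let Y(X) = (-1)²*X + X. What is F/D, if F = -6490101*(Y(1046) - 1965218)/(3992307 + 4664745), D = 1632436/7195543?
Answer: 15279598864042518203/2355347223112 ≈ 6.4872e+6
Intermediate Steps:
Y(X) = 2*X (Y(X) = 1*X + X = X + X = 2*X)
D = 1632436/7195543 (D = 1632436*(1/7195543) = 1632436/7195543 ≈ 0.22687)
F = 2123481002621/1442842 (F = -6490101*(2*1046 - 1965218)/(3992307 + 4664745) = -6490101/(8657052/(2092 - 1965218)) = -6490101/(8657052/(-1963126)) = -6490101/(8657052*(-1/1963126)) = -6490101/(-4328526/981563) = -6490101*(-981563/4328526) = 2123481002621/1442842 ≈ 1.4717e+6)
F/D = 2123481002621/(1442842*(1632436/7195543)) = (2123481002621/1442842)*(7195543/1632436) = 15279598864042518203/2355347223112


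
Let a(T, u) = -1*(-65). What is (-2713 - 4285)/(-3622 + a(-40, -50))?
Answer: 6998/3557 ≈ 1.9674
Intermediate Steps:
a(T, u) = 65
(-2713 - 4285)/(-3622 + a(-40, -50)) = (-2713 - 4285)/(-3622 + 65) = -6998/(-3557) = -6998*(-1/3557) = 6998/3557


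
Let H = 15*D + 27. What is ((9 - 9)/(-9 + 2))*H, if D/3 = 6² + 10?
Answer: 0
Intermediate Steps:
D = 138 (D = 3*(6² + 10) = 3*(36 + 10) = 3*46 = 138)
H = 2097 (H = 15*138 + 27 = 2070 + 27 = 2097)
((9 - 9)/(-9 + 2))*H = ((9 - 9)/(-9 + 2))*2097 = (0/(-7))*2097 = (0*(-⅐))*2097 = 0*2097 = 0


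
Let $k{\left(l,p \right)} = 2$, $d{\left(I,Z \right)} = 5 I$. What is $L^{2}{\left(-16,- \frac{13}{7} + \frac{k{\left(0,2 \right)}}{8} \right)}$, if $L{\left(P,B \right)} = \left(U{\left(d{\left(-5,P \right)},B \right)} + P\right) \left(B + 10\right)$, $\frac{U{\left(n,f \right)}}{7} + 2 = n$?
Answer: $\frac{2320830625}{784} \approx 2.9602 \cdot 10^{6}$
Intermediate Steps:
$U{\left(n,f \right)} = -14 + 7 n$
$L{\left(P,B \right)} = \left(-189 + P\right) \left(10 + B\right)$ ($L{\left(P,B \right)} = \left(\left(-14 + 7 \cdot 5 \left(-5\right)\right) + P\right) \left(B + 10\right) = \left(\left(-14 + 7 \left(-25\right)\right) + P\right) \left(10 + B\right) = \left(\left(-14 - 175\right) + P\right) \left(10 + B\right) = \left(-189 + P\right) \left(10 + B\right)$)
$L^{2}{\left(-16,- \frac{13}{7} + \frac{k{\left(0,2 \right)}}{8} \right)} = \left(-1890 - 189 \left(- \frac{13}{7} + \frac{2}{8}\right) + 10 \left(-16\right) + \left(- \frac{13}{7} + \frac{2}{8}\right) \left(-16\right)\right)^{2} = \left(-1890 - 189 \left(\left(-13\right) \frac{1}{7} + 2 \cdot \frac{1}{8}\right) - 160 + \left(\left(-13\right) \frac{1}{7} + 2 \cdot \frac{1}{8}\right) \left(-16\right)\right)^{2} = \left(-1890 - 189 \left(- \frac{13}{7} + \frac{1}{4}\right) - 160 + \left(- \frac{13}{7} + \frac{1}{4}\right) \left(-16\right)\right)^{2} = \left(-1890 - - \frac{1215}{4} - 160 - - \frac{180}{7}\right)^{2} = \left(-1890 + \frac{1215}{4} - 160 + \frac{180}{7}\right)^{2} = \left(- \frac{48175}{28}\right)^{2} = \frac{2320830625}{784}$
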